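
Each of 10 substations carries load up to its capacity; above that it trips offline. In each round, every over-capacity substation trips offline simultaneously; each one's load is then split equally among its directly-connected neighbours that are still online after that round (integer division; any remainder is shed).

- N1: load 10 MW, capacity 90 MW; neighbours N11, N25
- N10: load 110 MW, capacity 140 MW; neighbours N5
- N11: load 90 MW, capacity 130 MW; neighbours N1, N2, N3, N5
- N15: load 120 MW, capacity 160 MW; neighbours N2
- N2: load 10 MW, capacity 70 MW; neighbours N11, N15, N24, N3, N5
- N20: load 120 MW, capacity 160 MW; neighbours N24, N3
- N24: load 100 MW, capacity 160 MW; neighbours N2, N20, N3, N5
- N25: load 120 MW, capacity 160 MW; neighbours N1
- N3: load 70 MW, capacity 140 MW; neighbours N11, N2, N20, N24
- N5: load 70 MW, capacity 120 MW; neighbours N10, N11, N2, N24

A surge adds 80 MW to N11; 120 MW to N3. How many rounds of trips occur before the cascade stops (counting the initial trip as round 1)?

3

Round 1 — N11 at 170 > 130; N3 at 190 > 140. N11, N3 trip offline.
  N11 sheds 170 MW to N1, N2, N5: 56 each (2 lost).
    N1: 10+56 = 66 ≤ 90
    N2: 10+56 = 66 ≤ 70
    N5: 70+56 = 126 > 120
  N3 sheds 190 MW to N2, N20, N24: 63 each (1 lost).
    N2: 66+63 = 129 > 70
    N20: 120+63 = 183 > 160
    N24: 100+63 = 163 > 160
Round 2 — N2, N20, N24, N5 trip offline.
  N2 sheds 129 MW to N15: 129 each.
    N15: 120+129 = 249 > 160
  N20 sheds 183 MW: no online neighbours, lost.
  N24 sheds 163 MW: no online neighbours, lost.
  N5 sheds 126 MW to N10: 126 each.
    N10: 110+126 = 236 > 140
Round 3 — N10, N15 trip offline.
  N10 sheds 236 MW: no online neighbours, lost.
  N15 sheds 249 MW: no online neighbours, lost.
No further trips.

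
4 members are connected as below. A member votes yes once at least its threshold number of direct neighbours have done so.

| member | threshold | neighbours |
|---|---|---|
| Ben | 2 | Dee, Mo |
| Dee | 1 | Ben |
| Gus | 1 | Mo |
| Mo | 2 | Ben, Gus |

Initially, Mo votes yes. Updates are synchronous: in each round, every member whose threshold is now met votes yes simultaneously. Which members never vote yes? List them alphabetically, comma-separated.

Round 1 — Mo votes yes (initial).
Round 2 — checking thresholds:
  Ben: 1 of 2 neighbours < 2, not yet.
  Gus: 1 of 1 neighbours ≥ 1, votes yes.
Round 3 — no new yes votes; cascade stops.

Ben, Dee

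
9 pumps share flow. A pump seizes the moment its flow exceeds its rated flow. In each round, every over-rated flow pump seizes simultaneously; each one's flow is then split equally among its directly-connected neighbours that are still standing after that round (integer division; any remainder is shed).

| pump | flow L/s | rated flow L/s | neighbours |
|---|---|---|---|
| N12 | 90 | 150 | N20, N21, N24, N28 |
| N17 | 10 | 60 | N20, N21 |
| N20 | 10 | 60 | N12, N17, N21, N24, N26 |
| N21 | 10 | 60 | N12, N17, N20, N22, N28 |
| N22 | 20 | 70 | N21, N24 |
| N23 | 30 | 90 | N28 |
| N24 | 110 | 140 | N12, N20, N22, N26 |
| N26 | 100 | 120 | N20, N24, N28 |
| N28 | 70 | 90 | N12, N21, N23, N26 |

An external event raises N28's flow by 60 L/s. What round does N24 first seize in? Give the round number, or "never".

Round 1 — N28 at 130 > 90. N28 seizes.
  N28 sheds 130 L/s to N12, N21, N23, N26: 32 each (2 lost).
    N12: 90+32 = 122 ≤ 150
    N21: 10+32 = 42 ≤ 60
    N23: 30+32 = 62 ≤ 90
    N26: 100+32 = 132 > 120
Round 2 — N26 seizes.
  N26 sheds 132 L/s to N20, N24: 66 each.
    N20: 10+66 = 76 > 60
    N24: 110+66 = 176 > 140
Round 3 — N20, N24 seize.
  N20 sheds 76 L/s to N12, N17, N21: 25 each (1 lost).
    N12: 122+25 = 147 ≤ 150
    N17: 10+25 = 35 ≤ 60
    N21: 42+25 = 67 > 60
  N24 sheds 176 L/s to N12, N22: 88 each.
    N12: 147+88 = 235 > 150
    N22: 20+88 = 108 > 70
Round 4 — N12, N21, N22 seize.
  N12 sheds 235 L/s: no online neighbours, lost.
  N21 sheds 67 L/s to N17: 67 each.
    N17: 35+67 = 102 > 60
  N22 sheds 108 L/s: no online neighbours, lost.
Round 5 — N17 seizes.
  N17 sheds 102 L/s: no online neighbours, lost.
No further seizures.

3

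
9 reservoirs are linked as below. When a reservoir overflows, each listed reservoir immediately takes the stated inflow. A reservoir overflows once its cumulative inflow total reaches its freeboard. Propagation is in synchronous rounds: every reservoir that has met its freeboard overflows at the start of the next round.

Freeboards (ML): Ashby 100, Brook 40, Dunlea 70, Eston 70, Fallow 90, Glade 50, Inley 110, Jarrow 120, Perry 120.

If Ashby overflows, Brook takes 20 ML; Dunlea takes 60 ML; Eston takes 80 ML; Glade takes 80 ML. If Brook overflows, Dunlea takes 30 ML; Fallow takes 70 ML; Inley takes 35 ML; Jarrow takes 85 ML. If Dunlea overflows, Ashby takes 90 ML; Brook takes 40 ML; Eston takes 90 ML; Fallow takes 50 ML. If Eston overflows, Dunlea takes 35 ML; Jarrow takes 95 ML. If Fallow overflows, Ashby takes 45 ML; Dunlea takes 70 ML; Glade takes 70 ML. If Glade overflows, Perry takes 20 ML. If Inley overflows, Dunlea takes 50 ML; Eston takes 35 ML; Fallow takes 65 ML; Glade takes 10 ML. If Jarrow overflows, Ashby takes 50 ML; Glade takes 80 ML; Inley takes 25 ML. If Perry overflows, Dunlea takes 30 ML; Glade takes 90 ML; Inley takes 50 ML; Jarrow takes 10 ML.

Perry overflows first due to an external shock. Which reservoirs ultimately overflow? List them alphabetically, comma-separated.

Round 1 — Perry overflows (initial).
  Dunlea: +30 → 30 < 70
  Glade: +90 → 90 ≥ 50
  Inley: +50 → 50 < 110
  Jarrow: +10 → 10 < 120
Round 2 — Glade overflows.
No further overflows.

Glade, Perry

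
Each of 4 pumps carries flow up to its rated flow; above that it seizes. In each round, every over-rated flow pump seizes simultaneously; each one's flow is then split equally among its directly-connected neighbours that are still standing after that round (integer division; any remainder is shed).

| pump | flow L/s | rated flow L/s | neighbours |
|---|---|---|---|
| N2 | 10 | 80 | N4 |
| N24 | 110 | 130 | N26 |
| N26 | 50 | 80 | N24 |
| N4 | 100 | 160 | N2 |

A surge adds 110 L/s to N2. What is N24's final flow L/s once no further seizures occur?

110

Round 1 — N2 at 120 > 80. N2 seizes.
  N2 sheds 120 L/s to N4: 120 each.
    N4: 100+120 = 220 > 160
Round 2 — N4 seizes.
  N4 sheds 220 L/s: no online neighbours, lost.
No further seizures.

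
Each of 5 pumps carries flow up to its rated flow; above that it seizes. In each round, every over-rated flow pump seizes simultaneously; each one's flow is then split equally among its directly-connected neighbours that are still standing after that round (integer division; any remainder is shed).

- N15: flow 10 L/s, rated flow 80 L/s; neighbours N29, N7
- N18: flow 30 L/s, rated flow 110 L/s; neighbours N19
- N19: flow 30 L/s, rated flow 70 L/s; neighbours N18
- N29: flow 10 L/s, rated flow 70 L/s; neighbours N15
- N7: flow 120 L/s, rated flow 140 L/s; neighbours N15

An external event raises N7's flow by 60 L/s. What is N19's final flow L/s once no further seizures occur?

30

Round 1 — N7 at 180 > 140. N7 seizes.
  N7 sheds 180 L/s to N15: 180 each.
    N15: 10+180 = 190 > 80
Round 2 — N15 seizes.
  N15 sheds 190 L/s to N29: 190 each.
    N29: 10+190 = 200 > 70
Round 3 — N29 seizes.
  N29 sheds 200 L/s: no online neighbours, lost.
No further seizures.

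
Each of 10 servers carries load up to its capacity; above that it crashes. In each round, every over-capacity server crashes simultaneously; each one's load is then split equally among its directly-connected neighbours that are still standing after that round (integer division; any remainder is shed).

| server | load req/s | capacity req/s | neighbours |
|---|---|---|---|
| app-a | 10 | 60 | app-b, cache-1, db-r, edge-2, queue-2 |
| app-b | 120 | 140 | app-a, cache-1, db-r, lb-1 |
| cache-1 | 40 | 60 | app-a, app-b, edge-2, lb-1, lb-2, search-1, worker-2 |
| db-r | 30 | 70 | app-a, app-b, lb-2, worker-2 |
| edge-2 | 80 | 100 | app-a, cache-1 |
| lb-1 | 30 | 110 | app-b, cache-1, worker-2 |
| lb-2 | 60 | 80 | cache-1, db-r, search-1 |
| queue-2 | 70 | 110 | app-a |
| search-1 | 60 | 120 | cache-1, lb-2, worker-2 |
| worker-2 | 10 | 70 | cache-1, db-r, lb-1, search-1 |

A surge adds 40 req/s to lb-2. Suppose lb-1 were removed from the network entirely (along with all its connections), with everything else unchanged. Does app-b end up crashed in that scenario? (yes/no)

With lb-1 removed:
Round 1 — lb-2 at 100 > 80. lb-2 crashes.
  lb-2 sheds 100 req/s to cache-1, db-r, search-1: 33 each (1 lost).
    cache-1: 40+33 = 73 > 60
    db-r: 30+33 = 63 ≤ 70
    search-1: 60+33 = 93 ≤ 120
Round 2 — cache-1 crashes.
  cache-1 sheds 73 req/s to app-a, app-b, edge-2, search-1, worker-2: 14 each (3 lost).
    app-a: 10+14 = 24 ≤ 60
    app-b: 120+14 = 134 ≤ 140
    edge-2: 80+14 = 94 ≤ 100
    search-1: 93+14 = 107 ≤ 120
    worker-2: 10+14 = 24 ≤ 70
No further crashes.

no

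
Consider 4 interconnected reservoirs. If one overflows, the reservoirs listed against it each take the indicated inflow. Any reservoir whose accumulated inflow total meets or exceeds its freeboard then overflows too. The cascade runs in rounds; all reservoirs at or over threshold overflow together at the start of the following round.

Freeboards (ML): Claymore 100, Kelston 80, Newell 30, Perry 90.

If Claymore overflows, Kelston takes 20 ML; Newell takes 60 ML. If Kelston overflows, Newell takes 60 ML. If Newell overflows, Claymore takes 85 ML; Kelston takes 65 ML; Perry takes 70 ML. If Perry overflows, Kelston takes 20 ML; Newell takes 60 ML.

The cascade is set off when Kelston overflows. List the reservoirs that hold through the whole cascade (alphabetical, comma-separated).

Claymore, Perry

Round 1 — Kelston overflows (initial).
  Newell: +60 → 60 ≥ 30
Round 2 — Newell overflows.
  Claymore: +85 → 85 < 100
  Perry: +70 → 70 < 90
No further overflows.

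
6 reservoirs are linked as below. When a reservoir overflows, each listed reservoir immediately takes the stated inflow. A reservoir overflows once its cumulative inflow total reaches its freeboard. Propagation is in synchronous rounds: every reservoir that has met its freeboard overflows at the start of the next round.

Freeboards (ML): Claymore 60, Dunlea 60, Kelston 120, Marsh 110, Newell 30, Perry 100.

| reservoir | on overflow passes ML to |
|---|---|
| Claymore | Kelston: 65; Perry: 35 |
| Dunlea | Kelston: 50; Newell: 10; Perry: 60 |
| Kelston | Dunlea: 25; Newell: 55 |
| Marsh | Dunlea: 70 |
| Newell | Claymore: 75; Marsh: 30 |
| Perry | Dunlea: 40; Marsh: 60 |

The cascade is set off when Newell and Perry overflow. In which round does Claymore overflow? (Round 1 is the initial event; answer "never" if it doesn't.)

Round 1 — Newell, Perry overflow (initial).
  Claymore: +75 → 75 ≥ 60
  Dunlea: +40 → 40 < 60
  Marsh: +30+60 → 90 < 110
Round 2 — Claymore overflows.
  Kelston: +65 → 65 < 120
No further overflows.

2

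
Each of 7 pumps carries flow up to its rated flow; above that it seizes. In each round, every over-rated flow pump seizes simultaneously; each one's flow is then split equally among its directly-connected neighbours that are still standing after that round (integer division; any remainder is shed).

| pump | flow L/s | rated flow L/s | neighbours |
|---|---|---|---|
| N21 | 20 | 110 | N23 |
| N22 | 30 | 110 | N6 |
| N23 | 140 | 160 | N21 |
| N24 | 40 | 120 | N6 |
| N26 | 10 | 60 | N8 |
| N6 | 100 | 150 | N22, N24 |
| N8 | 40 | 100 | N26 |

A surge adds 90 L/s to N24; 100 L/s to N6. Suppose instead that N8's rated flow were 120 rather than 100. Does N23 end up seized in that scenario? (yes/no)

With N8's rated flow at 120:
Round 1 — N24 at 130 > 120; N6 at 200 > 150. N24, N6 seize.
  N24 sheds 130 L/s: no online neighbours, lost.
  N6 sheds 200 L/s to N22: 200 each.
    N22: 30+200 = 230 > 110
Round 2 — N22 seizes.
  N22 sheds 230 L/s: no online neighbours, lost.
No further seizures.

no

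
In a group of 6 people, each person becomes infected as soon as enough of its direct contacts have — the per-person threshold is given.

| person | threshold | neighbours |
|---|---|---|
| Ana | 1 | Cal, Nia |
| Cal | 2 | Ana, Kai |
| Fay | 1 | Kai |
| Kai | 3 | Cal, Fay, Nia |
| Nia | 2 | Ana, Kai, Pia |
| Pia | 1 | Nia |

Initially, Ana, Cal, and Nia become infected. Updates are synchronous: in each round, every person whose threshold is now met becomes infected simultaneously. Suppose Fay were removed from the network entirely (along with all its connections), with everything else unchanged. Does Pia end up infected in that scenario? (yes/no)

With Fay removed:
Round 1 — Ana, Cal, Nia become infected (initial).
Round 2 — checking thresholds:
  Kai: 2 of 2 neighbours < 3, not yet.
  Pia: 1 of 1 neighbours ≥ 1, becomes infected.
Round 3 — no new infections; cascade stops.

yes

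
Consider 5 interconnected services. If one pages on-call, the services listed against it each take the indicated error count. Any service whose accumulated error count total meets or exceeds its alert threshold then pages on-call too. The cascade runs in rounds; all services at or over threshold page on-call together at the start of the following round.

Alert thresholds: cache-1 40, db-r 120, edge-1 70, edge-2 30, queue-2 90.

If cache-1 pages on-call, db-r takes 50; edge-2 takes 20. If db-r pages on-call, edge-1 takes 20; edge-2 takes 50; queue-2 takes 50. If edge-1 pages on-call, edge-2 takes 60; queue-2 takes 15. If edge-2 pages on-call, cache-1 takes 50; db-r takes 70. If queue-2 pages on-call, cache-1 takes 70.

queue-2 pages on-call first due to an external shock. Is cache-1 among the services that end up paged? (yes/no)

Round 1 — queue-2 pages on-call (initial).
  cache-1: +70 → 70 ≥ 40
Round 2 — cache-1 pages on-call.
  db-r: +50 → 50 < 120
  edge-2: +20 → 20 < 30
No further pages.

yes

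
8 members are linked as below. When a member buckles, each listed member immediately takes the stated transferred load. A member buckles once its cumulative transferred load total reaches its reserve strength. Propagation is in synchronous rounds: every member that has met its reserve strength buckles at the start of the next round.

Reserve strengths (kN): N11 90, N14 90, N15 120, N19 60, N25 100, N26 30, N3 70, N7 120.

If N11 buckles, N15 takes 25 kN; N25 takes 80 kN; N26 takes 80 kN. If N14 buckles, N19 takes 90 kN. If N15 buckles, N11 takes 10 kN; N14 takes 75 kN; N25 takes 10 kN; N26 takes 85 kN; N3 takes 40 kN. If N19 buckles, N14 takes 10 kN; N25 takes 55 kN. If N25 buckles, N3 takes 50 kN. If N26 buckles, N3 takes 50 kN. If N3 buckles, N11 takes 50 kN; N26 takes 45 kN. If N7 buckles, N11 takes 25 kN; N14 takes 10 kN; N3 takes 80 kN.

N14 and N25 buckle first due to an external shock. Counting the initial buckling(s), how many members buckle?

3

Round 1 — N14, N25 buckle (initial).
  N19: +90 → 90 ≥ 60
  N3: +50 → 50 < 70
Round 2 — N19 buckles.
No further bucklings.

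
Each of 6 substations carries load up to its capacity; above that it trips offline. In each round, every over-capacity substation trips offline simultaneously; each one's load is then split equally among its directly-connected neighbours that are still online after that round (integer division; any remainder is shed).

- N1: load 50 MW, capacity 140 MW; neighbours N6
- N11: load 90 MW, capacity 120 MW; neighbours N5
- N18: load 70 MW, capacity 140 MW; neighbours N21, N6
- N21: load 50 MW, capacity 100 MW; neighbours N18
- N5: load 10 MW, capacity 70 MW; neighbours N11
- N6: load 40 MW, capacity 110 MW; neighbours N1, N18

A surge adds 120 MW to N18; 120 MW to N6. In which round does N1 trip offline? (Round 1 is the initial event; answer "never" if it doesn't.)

Round 1 — N18 at 190 > 140; N6 at 160 > 110. N18, N6 trip offline.
  N18 sheds 190 MW to N21: 190 each.
    N21: 50+190 = 240 > 100
  N6 sheds 160 MW to N1: 160 each.
    N1: 50+160 = 210 > 140
Round 2 — N1, N21 trip offline.
  N1 sheds 210 MW: no online neighbours, lost.
  N21 sheds 240 MW: no online neighbours, lost.
No further trips.

2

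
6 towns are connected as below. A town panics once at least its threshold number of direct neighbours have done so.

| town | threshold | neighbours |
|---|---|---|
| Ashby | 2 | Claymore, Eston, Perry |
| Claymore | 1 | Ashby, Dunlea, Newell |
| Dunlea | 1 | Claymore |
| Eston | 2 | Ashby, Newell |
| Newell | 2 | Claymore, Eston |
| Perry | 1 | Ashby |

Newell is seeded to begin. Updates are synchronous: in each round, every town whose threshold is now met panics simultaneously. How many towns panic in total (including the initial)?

3

Round 1 — Newell panics (initial).
Round 2 — checking thresholds:
  Claymore: 1 of 3 neighbours ≥ 1, panics.
  Eston: 1 of 2 neighbours < 2, below threshold.
Round 3 — checking thresholds:
  Ashby: 1 of 3 neighbours < 2, below threshold.
  Dunlea: 1 of 1 neighbours ≥ 1, panics.
  Eston: 1 of 2 neighbours < 2, below threshold.
Round 4 — no new panics; cascade stops.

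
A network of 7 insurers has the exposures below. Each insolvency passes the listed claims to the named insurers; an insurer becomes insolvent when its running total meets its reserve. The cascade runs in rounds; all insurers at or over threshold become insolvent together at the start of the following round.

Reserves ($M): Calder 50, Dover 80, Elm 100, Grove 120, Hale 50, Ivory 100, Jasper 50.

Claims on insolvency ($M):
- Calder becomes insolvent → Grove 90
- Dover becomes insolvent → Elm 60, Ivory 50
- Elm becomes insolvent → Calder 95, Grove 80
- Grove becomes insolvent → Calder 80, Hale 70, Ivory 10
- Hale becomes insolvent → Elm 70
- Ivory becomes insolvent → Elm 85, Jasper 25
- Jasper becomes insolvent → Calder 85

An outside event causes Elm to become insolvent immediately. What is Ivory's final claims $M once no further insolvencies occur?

10

Round 1 — Elm becomes insolvent (initial).
  Calder: +95 → 95 ≥ 50
  Grove: +80 → 80 < 120
Round 2 — Calder becomes insolvent.
  Grove: +90 → 170 ≥ 120
Round 3 — Grove becomes insolvent.
  Hale: +70 → 70 ≥ 50
  Ivory: +10 → 10 < 100
Round 4 — Hale becomes insolvent.
No further insolvencies.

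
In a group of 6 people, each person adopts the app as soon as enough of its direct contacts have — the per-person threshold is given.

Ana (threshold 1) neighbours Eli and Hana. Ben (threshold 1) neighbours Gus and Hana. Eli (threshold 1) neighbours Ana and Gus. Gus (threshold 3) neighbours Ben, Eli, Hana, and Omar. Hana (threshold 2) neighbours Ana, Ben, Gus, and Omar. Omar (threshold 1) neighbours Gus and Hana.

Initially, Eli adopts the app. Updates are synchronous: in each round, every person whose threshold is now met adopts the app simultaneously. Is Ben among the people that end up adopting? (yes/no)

no

Round 1 — Eli adopts the app (initial).
Round 2 — checking thresholds:
  Ana: 1 of 2 neighbours ≥ 1, adopts the app.
  Gus: 1 of 4 neighbours < 3, not yet.
Round 3 — no new adoptions; cascade stops.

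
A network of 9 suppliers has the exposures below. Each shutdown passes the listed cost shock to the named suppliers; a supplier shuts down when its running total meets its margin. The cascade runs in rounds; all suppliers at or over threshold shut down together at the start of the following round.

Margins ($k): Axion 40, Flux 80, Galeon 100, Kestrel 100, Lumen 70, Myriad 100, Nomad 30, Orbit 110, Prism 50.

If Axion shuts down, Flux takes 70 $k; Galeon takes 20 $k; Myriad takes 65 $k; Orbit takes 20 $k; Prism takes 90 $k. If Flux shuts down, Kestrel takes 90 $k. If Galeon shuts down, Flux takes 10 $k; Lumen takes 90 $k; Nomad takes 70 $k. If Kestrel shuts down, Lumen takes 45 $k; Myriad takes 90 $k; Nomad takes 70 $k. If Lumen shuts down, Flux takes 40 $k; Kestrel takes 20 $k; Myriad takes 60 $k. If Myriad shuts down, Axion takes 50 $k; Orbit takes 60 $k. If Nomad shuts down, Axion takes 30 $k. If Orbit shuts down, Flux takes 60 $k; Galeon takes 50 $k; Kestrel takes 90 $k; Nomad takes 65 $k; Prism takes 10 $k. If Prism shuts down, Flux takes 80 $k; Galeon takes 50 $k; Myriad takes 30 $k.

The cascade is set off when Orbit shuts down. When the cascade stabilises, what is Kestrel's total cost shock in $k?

90

Round 1 — Orbit shuts down (initial).
  Flux: +60 → 60 < 80
  Galeon: +50 → 50 < 100
  Kestrel: +90 → 90 < 100
  Nomad: +65 → 65 ≥ 30
  Prism: +10 → 10 < 50
Round 2 — Nomad shuts down.
  Axion: +30 → 30 < 40
No further shutdowns.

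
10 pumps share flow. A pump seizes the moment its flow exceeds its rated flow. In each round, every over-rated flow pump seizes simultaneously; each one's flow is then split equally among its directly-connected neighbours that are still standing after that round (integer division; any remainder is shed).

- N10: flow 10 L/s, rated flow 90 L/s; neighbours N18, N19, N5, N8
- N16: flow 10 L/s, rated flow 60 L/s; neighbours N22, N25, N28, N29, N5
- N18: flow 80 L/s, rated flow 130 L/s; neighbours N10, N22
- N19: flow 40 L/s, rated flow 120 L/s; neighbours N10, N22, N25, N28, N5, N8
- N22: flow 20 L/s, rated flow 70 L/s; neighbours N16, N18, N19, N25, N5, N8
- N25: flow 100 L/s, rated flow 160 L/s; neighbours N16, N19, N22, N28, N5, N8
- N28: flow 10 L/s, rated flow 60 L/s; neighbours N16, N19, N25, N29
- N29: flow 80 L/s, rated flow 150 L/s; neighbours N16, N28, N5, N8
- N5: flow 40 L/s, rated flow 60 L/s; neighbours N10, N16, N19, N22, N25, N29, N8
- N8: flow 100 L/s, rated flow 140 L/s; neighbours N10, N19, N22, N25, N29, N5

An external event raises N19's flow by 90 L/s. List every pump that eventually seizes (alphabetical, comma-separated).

Round 1 — N19 at 130 > 120. N19 seizes.
  N19 sheds 130 L/s to N10, N22, N25, N28, N5, N8: 21 each (4 lost).
    N10: 10+21 = 31 ≤ 90
    N22: 20+21 = 41 ≤ 70
    N25: 100+21 = 121 ≤ 160
    N28: 10+21 = 31 ≤ 60
    N5: 40+21 = 61 > 60
    N8: 100+21 = 121 ≤ 140
Round 2 — N5 seizes.
  N5 sheds 61 L/s to N10, N16, N22, N25, N29, N8: 10 each (1 lost).
    N10: 31+10 = 41 ≤ 90
    N16: 10+10 = 20 ≤ 60
    N22: 41+10 = 51 ≤ 70
    N25: 121+10 = 131 ≤ 160
    N29: 80+10 = 90 ≤ 150
    N8: 121+10 = 131 ≤ 140
No further seizures.

N19, N5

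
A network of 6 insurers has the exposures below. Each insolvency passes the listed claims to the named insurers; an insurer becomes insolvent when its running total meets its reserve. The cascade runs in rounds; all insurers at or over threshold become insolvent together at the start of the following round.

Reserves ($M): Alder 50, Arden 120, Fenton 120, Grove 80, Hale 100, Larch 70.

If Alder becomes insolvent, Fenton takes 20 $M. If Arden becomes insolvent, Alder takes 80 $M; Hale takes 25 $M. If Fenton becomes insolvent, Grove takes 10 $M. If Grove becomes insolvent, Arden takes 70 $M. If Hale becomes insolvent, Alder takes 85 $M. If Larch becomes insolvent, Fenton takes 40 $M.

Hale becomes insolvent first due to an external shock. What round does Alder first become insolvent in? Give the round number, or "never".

2

Round 1 — Hale becomes insolvent (initial).
  Alder: +85 → 85 ≥ 50
Round 2 — Alder becomes insolvent.
  Fenton: +20 → 20 < 120
No further insolvencies.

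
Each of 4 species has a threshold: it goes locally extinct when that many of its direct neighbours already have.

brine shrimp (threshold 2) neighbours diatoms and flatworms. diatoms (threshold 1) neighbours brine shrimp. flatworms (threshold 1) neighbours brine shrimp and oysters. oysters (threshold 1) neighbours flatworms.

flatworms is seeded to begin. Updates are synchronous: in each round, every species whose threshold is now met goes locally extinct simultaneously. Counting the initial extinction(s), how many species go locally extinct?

2

Round 1 — flatworms goes locally extinct (initial).
Round 2 — checking thresholds:
  brine shrimp: 1 of 2 neighbours < 2, not yet.
  oysters: 1 of 1 neighbours ≥ 1, goes locally extinct.
Round 3 — no new extinctions; cascade stops.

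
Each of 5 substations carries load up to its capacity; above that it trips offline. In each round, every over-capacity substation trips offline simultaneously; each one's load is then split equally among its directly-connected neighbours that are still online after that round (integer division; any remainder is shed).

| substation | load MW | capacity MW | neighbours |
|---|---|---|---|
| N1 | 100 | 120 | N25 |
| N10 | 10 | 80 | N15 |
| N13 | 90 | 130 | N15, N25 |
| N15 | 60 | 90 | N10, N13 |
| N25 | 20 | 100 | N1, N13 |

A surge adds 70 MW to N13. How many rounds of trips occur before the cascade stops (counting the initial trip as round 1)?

Round 1 — N13 at 160 > 130. N13 trips offline.
  N13 sheds 160 MW to N15, N25: 80 each.
    N15: 60+80 = 140 > 90
    N25: 20+80 = 100 ≤ 100
Round 2 — N15 trips offline.
  N15 sheds 140 MW to N10: 140 each.
    N10: 10+140 = 150 > 80
Round 3 — N10 trips offline.
  N10 sheds 150 MW: no online neighbours, lost.
No further trips.

3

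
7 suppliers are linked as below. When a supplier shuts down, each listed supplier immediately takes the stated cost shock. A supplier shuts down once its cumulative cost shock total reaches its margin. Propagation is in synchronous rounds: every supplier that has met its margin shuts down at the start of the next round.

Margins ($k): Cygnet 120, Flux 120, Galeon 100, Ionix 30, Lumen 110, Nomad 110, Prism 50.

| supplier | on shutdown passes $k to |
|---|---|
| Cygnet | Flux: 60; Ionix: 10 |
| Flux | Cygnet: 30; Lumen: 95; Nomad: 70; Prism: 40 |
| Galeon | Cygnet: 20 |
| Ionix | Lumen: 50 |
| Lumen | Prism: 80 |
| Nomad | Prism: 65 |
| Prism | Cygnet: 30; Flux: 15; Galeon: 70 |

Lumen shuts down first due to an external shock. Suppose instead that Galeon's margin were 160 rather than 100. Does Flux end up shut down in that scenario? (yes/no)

With Galeon's margin at 160:
Round 1 — Lumen shuts down (initial).
  Prism: +80 → 80 ≥ 50
Round 2 — Prism shuts down.
  Cygnet: +30 → 30 < 120
  Flux: +15 → 15 < 120
  Galeon: +70 → 70 < 160
No further shutdowns.

no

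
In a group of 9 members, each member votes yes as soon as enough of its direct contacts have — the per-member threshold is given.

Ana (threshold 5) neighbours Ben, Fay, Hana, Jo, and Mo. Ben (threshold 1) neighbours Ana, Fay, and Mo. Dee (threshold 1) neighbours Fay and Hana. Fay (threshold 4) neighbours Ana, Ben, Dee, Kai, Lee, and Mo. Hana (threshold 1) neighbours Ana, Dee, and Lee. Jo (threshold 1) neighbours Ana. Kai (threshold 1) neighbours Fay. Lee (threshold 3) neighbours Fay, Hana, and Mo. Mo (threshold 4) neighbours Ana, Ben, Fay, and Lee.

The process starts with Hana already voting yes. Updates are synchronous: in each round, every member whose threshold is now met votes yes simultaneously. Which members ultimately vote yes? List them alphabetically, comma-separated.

Dee, Hana

Round 1 — Hana votes yes (initial).
Round 2 — checking thresholds:
  Ana: 1 of 5 neighbours < 5, not yet.
  Dee: 1 of 2 neighbours ≥ 1, votes yes.
  Lee: 1 of 3 neighbours < 3, not yet.
Round 3 — no new yes votes; cascade stops.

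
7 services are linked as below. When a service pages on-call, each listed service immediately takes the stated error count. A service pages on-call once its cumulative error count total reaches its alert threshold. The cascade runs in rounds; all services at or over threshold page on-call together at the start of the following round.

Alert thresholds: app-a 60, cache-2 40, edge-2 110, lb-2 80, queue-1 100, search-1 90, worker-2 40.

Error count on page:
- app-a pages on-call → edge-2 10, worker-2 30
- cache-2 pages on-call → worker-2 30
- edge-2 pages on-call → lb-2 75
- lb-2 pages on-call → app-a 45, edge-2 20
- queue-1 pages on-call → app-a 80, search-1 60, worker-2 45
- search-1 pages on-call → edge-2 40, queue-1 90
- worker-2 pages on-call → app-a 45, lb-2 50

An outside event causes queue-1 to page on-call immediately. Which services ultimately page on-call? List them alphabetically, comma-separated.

app-a, queue-1, worker-2

Round 1 — queue-1 pages on-call (initial).
  app-a: +80 → 80 ≥ 60
  search-1: +60 → 60 < 90
  worker-2: +45 → 45 ≥ 40
Round 2 — app-a, worker-2 page on-call.
  edge-2: +10 → 10 < 110
  lb-2: +50 → 50 < 80
No further pages.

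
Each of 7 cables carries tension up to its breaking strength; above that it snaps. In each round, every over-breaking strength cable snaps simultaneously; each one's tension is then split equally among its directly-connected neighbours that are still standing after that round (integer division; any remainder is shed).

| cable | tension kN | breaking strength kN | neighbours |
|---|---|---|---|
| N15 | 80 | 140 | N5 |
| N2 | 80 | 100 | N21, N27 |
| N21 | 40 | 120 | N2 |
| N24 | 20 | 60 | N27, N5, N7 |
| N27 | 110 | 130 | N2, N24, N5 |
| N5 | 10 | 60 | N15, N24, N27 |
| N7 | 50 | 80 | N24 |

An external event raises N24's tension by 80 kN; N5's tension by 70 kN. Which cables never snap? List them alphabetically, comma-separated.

Round 1 — N24 at 100 > 60; N5 at 80 > 60. N24, N5 snap.
  N24 sheds 100 kN to N27, N7: 50 each.
    N27: 110+50 = 160 > 130
    N7: 50+50 = 100 > 80
  N5 sheds 80 kN to N15, N27: 40 each.
    N15: 80+40 = 120 ≤ 140
    N27: 160+40 = 200 > 130
Round 2 — N27, N7 snap.
  N27 sheds 200 kN to N2: 200 each.
    N2: 80+200 = 280 > 100
  N7 sheds 100 kN: no online neighbours, lost.
Round 3 — N2 snaps.
  N2 sheds 280 kN to N21: 280 each.
    N21: 40+280 = 320 > 120
Round 4 — N21 snaps.
  N21 sheds 320 kN: no online neighbours, lost.
No further breaks.

N15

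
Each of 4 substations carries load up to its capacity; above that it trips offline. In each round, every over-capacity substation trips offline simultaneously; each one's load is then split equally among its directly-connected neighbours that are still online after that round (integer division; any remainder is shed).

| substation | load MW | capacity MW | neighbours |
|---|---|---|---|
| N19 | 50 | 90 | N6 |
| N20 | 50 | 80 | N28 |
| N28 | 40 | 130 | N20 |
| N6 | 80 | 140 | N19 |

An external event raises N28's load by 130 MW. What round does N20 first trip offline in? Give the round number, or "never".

2

Round 1 — N28 at 170 > 130. N28 trips offline.
  N28 sheds 170 MW to N20: 170 each.
    N20: 50+170 = 220 > 80
Round 2 — N20 trips offline.
  N20 sheds 220 MW: no online neighbours, lost.
No further trips.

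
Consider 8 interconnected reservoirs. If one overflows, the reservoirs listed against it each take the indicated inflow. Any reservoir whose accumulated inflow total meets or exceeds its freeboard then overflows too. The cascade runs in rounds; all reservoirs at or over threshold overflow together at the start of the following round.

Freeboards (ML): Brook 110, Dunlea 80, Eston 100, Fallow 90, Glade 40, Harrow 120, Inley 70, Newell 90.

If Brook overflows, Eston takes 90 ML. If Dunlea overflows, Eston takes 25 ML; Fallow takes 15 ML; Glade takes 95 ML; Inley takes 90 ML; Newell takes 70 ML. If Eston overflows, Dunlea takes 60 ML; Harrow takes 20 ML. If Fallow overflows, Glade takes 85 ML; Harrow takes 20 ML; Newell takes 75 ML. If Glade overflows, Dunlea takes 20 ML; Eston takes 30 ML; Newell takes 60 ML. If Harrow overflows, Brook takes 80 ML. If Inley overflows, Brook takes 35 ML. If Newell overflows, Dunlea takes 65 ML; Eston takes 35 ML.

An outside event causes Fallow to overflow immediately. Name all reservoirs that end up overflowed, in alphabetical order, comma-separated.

Round 1 — Fallow overflows (initial).
  Glade: +85 → 85 ≥ 40
  Harrow: +20 → 20 < 120
  Newell: +75 → 75 < 90
Round 2 — Glade overflows.
  Dunlea: +20 → 20 < 80
  Eston: +30 → 30 < 100
  Newell: +60 → 135 ≥ 90
Round 3 — Newell overflows.
  Dunlea: +65 → 85 ≥ 80
  Eston: +35 → 65 < 100
Round 4 — Dunlea overflows.
  Eston: +25 → 90 < 100
  Inley: +90 → 90 ≥ 70
Round 5 — Inley overflows.
  Brook: +35 → 35 < 110
No further overflows.

Dunlea, Fallow, Glade, Inley, Newell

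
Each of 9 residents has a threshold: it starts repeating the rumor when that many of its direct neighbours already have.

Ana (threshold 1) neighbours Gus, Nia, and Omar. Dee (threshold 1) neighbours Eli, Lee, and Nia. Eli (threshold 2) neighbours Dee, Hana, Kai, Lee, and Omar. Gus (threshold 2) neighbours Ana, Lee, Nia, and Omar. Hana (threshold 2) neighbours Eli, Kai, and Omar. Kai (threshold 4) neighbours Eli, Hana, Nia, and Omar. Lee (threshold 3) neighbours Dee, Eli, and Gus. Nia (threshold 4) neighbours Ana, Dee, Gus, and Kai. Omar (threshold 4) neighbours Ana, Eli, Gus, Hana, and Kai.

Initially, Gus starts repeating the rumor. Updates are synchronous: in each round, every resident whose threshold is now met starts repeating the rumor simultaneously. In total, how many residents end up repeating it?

2

Round 1 — Gus starts repeating the rumor (initial).
Round 2 — checking thresholds:
  Ana: 1 of 3 neighbours ≥ 1, starts repeating the rumor.
  Lee: 1 of 3 neighbours < 3, below threshold.
  Nia: 1 of 4 neighbours < 4, below threshold.
  Omar: 1 of 5 neighbours < 4, below threshold.
Round 3 — no new spreads; cascade stops.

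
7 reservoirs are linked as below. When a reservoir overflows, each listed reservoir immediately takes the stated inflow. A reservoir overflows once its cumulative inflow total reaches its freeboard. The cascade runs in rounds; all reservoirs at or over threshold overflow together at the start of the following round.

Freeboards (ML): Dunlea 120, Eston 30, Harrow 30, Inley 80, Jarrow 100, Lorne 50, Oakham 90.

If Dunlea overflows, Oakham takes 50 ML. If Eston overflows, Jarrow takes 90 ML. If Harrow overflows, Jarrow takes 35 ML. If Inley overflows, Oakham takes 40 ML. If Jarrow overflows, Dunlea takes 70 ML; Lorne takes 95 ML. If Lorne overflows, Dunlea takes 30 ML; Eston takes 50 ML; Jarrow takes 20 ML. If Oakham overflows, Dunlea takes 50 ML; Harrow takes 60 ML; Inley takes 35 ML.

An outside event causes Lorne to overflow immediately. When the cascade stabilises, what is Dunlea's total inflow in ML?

Round 1 — Lorne overflows (initial).
  Dunlea: +30 → 30 < 120
  Eston: +50 → 50 ≥ 30
  Jarrow: +20 → 20 < 100
Round 2 — Eston overflows.
  Jarrow: +90 → 110 ≥ 100
Round 3 — Jarrow overflows.
  Dunlea: +70 → 100 < 120
No further overflows.

100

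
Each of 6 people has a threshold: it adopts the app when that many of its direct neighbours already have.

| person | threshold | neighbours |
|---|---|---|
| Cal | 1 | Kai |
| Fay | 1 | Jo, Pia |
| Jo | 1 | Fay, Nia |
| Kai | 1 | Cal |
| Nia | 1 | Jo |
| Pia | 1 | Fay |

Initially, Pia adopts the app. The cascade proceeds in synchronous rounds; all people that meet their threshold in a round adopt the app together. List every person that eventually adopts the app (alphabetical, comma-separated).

Fay, Jo, Nia, Pia

Round 1 — Pia adopts the app (initial).
Round 2 — checking thresholds:
  Fay: 1 of 2 neighbours ≥ 1, adopts the app.
Round 3 — checking thresholds:
  Jo: 1 of 2 neighbours ≥ 1, adopts the app.
Round 4 — checking thresholds:
  Nia: 1 of 1 neighbours ≥ 1, adopts the app.
Round 5 — no new adoptions; cascade stops.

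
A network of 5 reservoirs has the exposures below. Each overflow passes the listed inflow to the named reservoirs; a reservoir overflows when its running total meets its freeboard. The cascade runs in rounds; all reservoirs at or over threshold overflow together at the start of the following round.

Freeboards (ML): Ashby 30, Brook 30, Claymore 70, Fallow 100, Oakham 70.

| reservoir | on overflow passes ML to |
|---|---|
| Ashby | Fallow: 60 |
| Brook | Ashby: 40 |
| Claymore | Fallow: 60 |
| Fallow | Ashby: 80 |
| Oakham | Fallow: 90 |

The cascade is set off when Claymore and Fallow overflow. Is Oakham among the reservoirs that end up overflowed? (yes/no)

no

Round 1 — Claymore, Fallow overflow (initial).
  Ashby: +80 → 80 ≥ 30
Round 2 — Ashby overflows.
No further overflows.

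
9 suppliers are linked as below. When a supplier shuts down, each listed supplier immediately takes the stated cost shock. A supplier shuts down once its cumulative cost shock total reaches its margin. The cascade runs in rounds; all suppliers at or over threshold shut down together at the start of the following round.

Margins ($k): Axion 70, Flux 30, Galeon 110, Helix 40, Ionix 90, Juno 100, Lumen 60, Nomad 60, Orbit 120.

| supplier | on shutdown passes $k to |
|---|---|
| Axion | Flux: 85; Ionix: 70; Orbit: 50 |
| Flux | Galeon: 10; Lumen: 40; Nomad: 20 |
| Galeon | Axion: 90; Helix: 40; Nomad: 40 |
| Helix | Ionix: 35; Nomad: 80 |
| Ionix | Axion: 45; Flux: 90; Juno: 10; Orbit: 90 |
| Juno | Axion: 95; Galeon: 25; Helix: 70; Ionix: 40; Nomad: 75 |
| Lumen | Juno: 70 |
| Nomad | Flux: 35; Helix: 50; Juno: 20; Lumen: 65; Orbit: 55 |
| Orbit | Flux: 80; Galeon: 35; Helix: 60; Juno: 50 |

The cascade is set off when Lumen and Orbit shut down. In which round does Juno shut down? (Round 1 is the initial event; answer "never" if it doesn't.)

Round 1 — Lumen, Orbit shut down (initial).
  Flux: +80 → 80 ≥ 30
  Galeon: +35 → 35 < 110
  Helix: +60 → 60 ≥ 40
  Juno: +70+50 → 120 ≥ 100
Round 2 — Flux, Helix, Juno shut down.
  Axion: +95 → 95 ≥ 70
  Galeon: +10+25 → 70 < 110
  Ionix: +35+40 → 75 < 90
  Nomad: +20+80+75 → 175 ≥ 60
Round 3 — Axion, Nomad shut down.
  Ionix: +70 → 145 ≥ 90
Round 4 — Ionix shuts down.
No further shutdowns.

2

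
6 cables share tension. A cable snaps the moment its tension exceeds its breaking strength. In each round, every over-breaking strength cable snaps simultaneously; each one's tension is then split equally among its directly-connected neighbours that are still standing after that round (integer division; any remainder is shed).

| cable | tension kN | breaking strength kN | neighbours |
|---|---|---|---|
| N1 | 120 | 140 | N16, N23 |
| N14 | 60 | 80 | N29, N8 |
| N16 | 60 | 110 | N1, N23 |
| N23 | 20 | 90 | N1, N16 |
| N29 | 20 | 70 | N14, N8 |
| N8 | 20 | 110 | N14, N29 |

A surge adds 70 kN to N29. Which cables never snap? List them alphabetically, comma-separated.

N1, N16, N23

Round 1 — N29 at 90 > 70. N29 snaps.
  N29 sheds 90 kN to N14, N8: 45 each.
    N14: 60+45 = 105 > 80
    N8: 20+45 = 65 ≤ 110
Round 2 — N14 snaps.
  N14 sheds 105 kN to N8: 105 each.
    N8: 65+105 = 170 > 110
Round 3 — N8 snaps.
  N8 sheds 170 kN: no online neighbours, lost.
No further breaks.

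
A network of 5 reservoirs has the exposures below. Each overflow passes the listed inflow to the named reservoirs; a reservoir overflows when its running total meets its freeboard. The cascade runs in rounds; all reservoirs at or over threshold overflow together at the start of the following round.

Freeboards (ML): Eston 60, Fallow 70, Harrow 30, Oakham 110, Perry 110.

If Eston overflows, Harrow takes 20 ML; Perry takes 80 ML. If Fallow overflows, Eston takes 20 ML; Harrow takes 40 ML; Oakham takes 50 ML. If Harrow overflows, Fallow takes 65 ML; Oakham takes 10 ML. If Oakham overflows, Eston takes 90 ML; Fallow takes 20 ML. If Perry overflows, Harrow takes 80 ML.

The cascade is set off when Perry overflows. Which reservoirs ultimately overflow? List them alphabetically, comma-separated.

Harrow, Perry

Round 1 — Perry overflows (initial).
  Harrow: +80 → 80 ≥ 30
Round 2 — Harrow overflows.
  Fallow: +65 → 65 < 70
  Oakham: +10 → 10 < 110
No further overflows.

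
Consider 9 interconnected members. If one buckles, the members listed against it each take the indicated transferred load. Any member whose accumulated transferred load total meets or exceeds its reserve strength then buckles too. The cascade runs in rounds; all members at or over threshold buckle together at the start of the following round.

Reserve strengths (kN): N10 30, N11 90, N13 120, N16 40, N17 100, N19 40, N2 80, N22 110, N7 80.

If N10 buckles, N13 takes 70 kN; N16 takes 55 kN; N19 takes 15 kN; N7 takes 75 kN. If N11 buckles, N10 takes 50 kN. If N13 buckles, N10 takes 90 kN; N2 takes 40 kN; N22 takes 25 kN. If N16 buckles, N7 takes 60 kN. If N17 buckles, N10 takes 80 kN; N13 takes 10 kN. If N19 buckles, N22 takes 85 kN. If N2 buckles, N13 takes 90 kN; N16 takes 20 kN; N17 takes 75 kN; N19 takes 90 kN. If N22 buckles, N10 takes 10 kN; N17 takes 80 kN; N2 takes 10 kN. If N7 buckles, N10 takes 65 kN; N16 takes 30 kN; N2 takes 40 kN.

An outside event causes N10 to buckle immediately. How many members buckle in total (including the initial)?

3

Round 1 — N10 buckles (initial).
  N13: +70 → 70 < 120
  N16: +55 → 55 ≥ 40
  N19: +15 → 15 < 40
  N7: +75 → 75 < 80
Round 2 — N16 buckles.
  N7: +60 → 135 ≥ 80
Round 3 — N7 buckles.
  N2: +40 → 40 < 80
No further bucklings.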